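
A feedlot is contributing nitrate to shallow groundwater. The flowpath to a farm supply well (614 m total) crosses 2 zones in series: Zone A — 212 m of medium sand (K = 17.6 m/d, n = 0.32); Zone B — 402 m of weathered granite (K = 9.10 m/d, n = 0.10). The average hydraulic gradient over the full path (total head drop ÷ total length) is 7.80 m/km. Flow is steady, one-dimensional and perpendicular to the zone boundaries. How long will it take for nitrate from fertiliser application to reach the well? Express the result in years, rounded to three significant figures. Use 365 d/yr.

3.47 years

Steady 1-D flow in series ⇒ the Darcy flux q is identical in every zone and the zone head losses add (resistances L/K in series).
Σ(L/K) = 212/17.6 + 402/9.10 = 12.05 + 44.18 = 56.22 d
K_eq = L_total / Σ(L/K) = 614 / 56.22 = 10.92 m/d
q = K_eq · i = 10.92 × 0.0078 = 0.08518 m/d (same in every zone)
Zone A: v = q/n = 0.08518/0.32 = 0.2662 m/d → t_A = 212/0.2662 = 796.4 d
Zone B: v = q/n = 0.08518/0.10 = 0.8518 m/d → t_B = 402/0.8518 = 471.9 d
Total t = 796.4 + 471.9 = 1268 d
   = 1268 / 365 = 3.47 yr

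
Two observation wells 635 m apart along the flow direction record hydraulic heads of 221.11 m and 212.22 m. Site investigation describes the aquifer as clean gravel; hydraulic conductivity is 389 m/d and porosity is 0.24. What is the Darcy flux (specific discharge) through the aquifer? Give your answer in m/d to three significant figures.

5.45 m/d

Hydraulic gradient i = (221.11 − 212.22) / 635 = 8.89 / 635 = 0.01400
Specific discharge q = 389 × 0.01400 = 5.446 m/d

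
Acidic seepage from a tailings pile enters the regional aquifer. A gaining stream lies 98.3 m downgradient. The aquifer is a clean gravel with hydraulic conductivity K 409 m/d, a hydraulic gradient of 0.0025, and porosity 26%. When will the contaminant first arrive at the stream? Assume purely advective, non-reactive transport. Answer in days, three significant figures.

25.0 days

q = Ki = 409 × 0.0025 = 1.023 m/d
v_s = q/n_e = 1.023/0.26 = 3.933 m/d
t = L / v = 98.3 / 3.933 = 25.00 d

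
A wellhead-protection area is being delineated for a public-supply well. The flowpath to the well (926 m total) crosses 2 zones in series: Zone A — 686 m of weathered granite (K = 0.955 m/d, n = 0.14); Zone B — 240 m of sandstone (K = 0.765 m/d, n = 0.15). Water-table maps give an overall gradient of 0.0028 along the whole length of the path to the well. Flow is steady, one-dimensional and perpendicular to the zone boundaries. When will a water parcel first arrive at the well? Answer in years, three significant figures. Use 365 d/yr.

144 years

Continuity: the same q passes through each zone, so ΔH = q·Σ(L_j/K_j) — the zones act as resistances in series.
Σ(L/K) = 686/0.955 + 240/0.765 = 718.3 + 313.7 = 1032 d
K_eq = L_total / Σ(L/K) = 926 / 1032 = 0.8972 m/d
q = K_eq · i = 0.8972 × 0.0028 = 0.002512 m/d (same in every zone)
Zone A: v = q/n = 0.002512/0.14 = 0.01794 m/d → t_A = 686/0.01794 = 38230 d
Zone B: v = q/n = 0.002512/0.15 = 0.01675 m/d → t_B = 240/0.01675 = 14330 d
Total t = 38230 + 14330 = 52560 d
   = 52560 / 365 = 144 yr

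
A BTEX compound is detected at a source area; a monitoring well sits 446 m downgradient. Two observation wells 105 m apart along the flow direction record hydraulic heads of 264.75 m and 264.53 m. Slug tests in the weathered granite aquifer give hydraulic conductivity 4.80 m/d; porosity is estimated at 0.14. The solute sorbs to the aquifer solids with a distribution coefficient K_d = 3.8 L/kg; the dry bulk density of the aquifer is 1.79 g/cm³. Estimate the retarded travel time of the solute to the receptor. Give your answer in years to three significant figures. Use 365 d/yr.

Hydraulic gradient i = (264.75 − 264.53) / 105 = 0.22 / 105 = 0.002095
Specific discharge q = 4.80 × 0.002095 = 0.01006 m/d
v_s = q/n_e = 0.01006/0.14 = 0.07184 m/d
Retardation R = 1 + ρ_b·K_d/n = 1 + 1.79×3.8/0.14 = 49.59
Contaminant velocity v_c = v/R = 0.07184/49.59 = 0.001449 m/d
t = L/v_c = 446/0.001449 = 307900 d
   = 307900/365 = 843 yr

843 years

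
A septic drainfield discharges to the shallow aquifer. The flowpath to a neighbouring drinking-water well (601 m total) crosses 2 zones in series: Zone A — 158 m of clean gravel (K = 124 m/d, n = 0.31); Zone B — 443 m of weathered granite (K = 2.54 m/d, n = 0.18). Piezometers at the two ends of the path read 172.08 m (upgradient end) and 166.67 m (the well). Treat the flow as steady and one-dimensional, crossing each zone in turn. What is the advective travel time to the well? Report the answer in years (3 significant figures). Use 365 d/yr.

Total head drop ΔH = 172.08 − 166.67 = 5.41 m
Steady 1-D flow in series ⇒ the Darcy flux q is identical in every zone and the zone head losses add (resistances L/K in series).
Σ(L/K) = 158/124 + 443/2.54 = 1.274 + 174.4 = 175.7 d
q = ΔH / Σ(L/K) = 5.41 / 175.7 = 0.03079 m/d (same in every zone)
Zone A: v = q/n = 0.03079/0.31 = 0.09934 m/d → t_A = 158/0.09934 = 1591 d
Zone B: v = q/n = 0.03079/0.18 = 0.1711 m/d → t_B = 443/0.1711 = 2589 d
Total t = 1591 + 2589 = 4180 d
   = 4180 / 365 = 11.5 yr

11.5 years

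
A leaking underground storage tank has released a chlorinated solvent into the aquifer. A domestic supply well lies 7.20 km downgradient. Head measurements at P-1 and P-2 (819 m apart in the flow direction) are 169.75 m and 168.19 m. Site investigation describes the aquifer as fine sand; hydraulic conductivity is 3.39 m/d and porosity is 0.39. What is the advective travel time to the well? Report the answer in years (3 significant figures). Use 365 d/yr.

1190 years

Hydraulic gradient i = (169.75 − 168.19) / 819 = 1.56 / 819 = 0.001905
Specific discharge q = 3.39 × 0.001905 = 0.006457 m/d
Seepage velocity v = q / n = 0.006457 / 0.39 = 0.01656 m/d
L = 7.20 km = 7200 m
t = L / v = 7200 / 0.01656 = 434900 d
   = 434900 / 365 = 1190 yr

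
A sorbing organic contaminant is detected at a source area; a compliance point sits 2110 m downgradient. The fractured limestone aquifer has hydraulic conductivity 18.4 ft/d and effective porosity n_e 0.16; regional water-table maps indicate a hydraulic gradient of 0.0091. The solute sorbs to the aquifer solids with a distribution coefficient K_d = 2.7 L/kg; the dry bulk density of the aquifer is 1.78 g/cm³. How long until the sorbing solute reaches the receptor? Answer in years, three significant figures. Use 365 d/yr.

K = 18.4 ft/d × 0.3048 = 5.608 m/d
q = Ki = 5.608 × 0.0091 = 0.05104 m/d
Seepage velocity v = q / n = 0.05104 / 0.16 = 0.3190 m/d
Retardation R = 1 + ρ_b·K_d/n = 1 + 1.78×2.7/0.16 = 31.04
Contaminant velocity v_c = v/R = 0.3190/31.04 = 0.01028 m/d
t = L/v_c = 2110/0.01028 = 205300 d
   = 205300/365 = 562 yr

562 years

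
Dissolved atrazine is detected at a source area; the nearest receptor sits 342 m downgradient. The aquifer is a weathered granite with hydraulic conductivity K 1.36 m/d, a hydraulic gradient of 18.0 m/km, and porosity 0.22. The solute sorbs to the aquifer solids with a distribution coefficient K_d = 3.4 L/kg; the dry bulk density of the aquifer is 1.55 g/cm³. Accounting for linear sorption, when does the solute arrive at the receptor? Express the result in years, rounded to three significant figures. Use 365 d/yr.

Specific discharge q = 1.36 × 0.018 = 0.02448 m/d
Average linear velocity = 0.02448 / 0.22 = 0.1113 m/d
Retardation R = 1 + ρ_b·K_d/n = 1 + 1.55×3.4/0.22 = 24.95
Contaminant velocity v_c = v/R = 0.1113/24.95 = 0.004459 m/d
t = L/v_c = 342/0.004459 = 76700 d
   = 76700/365 = 210 yr

210 years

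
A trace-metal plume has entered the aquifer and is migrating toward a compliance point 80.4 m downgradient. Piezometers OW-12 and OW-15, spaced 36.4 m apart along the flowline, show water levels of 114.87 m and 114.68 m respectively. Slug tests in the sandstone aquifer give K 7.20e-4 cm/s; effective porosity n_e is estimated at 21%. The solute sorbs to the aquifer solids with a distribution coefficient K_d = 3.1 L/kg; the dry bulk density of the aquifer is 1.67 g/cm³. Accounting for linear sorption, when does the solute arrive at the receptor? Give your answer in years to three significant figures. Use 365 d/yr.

365 years

Hydraulic gradient i = (114.87 − 114.68) / 36.4 = 0.19 / 36.4 = 0.005220
K = 7.20e-4 cm/s × 864 = 0.6221 m/d
Specific discharge q = 0.6221 × 0.005220 = 0.003247 m/d
v_s = q/n_e = 0.003247/0.21 = 0.01546 m/d
Retardation R = 1 + ρ_b·K_d/n = 1 + 1.67×3.1/0.21 = 25.65
Contaminant velocity v_c = v/R = 0.01546/25.65 = 6.028e-4 m/d
t = L/v_c = 80.4/6.028e-4 = 133400 d
   = 133400/365 = 365 yr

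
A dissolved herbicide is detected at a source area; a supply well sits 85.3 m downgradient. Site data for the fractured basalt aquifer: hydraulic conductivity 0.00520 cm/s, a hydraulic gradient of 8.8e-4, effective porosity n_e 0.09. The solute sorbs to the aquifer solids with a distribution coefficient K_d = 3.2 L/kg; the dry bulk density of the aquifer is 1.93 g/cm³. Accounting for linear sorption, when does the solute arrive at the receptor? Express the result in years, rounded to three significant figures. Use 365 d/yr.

K = 0.00520 cm/s × 864 = 4.493 m/d
Darcy flux q = K·i = 4.493 × 8.8e-4 = 0.003954 m/d
Seepage velocity v = q / n = 0.003954 / 0.09 = 0.04393 m/d
Retardation R = 1 + ρ_b·K_d/n = 1 + 1.93×3.2/0.09 = 69.62
Contaminant velocity v_c = v/R = 0.04393/69.62 = 6.310e-4 m/d
t = L/v_c = 85.3/6.310e-4 = 135200 d
   = 135200/365 = 370 yr

370 years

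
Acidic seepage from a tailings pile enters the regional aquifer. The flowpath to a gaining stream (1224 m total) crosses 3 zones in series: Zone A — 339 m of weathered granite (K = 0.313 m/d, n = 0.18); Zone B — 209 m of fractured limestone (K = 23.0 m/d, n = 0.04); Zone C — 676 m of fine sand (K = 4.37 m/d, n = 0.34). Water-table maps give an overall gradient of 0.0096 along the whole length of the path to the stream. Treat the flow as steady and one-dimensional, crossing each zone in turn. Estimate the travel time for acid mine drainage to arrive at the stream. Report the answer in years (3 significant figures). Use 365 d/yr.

Continuity: the same q passes through each zone, so ΔH = q·Σ(L_j/K_j) — the zones act as resistances in series.
Σ(L/K) = 339/0.313 + 209/23.0 + 676/4.37 = 1083 + 9.087 + 154.7 = 1247 d
K_eq = L_total / Σ(L/K) = 1224 / 1247 = 0.9817 m/d
q = K_eq · i = 0.9817 × 0.0096 = 0.009424 m/d (same in every zone)
Zone A: v = q/n = 0.009424/0.18 = 0.05236 m/d → t_A = 339/0.05236 = 6475 d
Zone B: v = q/n = 0.009424/0.04 = 0.2356 m/d → t_B = 209/0.2356 = 887.1 d
Zone C: v = q/n = 0.009424/0.34 = 0.02772 m/d → t_C = 676/0.02772 = 24390 d
Total t = 6475 + 887.1 + 24390 = 31750 d
   = 31750 / 365 = 87.0 yr

87.0 years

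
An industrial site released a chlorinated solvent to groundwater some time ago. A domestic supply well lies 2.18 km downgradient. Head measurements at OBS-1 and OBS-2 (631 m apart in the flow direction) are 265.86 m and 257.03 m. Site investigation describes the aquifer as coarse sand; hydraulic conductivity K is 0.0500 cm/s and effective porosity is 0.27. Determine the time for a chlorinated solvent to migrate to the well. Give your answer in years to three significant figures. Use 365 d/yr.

Hydraulic gradient i = (265.86 − 257.03) / 631 = 8.83 / 631 = 0.01399
K = 0.0500 cm/s × 864 = 43.20 m/d
Specific discharge q = 43.20 × 0.01399 = 0.6045 m/d
v = Ki/n = 43.20·0.01399/0.27 = 2.239 m/d
L = 2.18 km = 2180 m
t = L / v = 2180 / 2.239 = 973.7 d
   = 973.7 / 365 = 2.67 yr

2.67 years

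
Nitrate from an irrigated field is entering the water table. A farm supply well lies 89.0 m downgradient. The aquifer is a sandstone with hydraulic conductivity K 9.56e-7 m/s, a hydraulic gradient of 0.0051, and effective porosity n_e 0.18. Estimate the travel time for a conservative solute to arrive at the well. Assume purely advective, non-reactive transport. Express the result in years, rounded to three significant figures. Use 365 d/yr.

K = 9.56e-7 m/s × 86400 s/d = 0.08260 m/d
Specific discharge q = 0.08260 × 0.0051 = 4.213e-4 m/d
v_s = q/n_e = 4.213e-4/0.18 = 0.002340 m/d
t = L / v = 89.0 / 0.002340 = 38030 d
   = 38030 / 365 = 104 yr

104 years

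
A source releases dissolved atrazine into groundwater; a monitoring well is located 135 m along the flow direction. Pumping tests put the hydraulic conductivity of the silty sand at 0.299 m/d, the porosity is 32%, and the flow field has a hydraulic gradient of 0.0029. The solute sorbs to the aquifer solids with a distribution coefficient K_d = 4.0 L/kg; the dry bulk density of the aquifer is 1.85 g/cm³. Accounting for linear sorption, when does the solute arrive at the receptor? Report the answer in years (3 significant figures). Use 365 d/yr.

3290 years

q = Ki = 0.299 × 0.0029 = 8.671e-4 m/d
Average linear velocity = 8.671e-4 / 0.32 = 0.002710 m/d
Retardation R = 1 + ρ_b·K_d/n = 1 + 1.85×4.0/0.32 = 24.13
Contaminant velocity v_c = v/R = 0.002710/24.13 = 1.123e-4 m/d
t = L/v_c = 135/1.123e-4 = 1.202e6 d
   = 1.202e6/365 = 3290 yr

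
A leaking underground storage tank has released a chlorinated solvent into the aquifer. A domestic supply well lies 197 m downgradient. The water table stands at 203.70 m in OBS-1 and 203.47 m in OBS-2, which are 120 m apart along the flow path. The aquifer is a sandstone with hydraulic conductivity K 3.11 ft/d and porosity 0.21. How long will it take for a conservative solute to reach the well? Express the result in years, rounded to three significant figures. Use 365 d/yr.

62.4 years

Hydraulic gradient i = (203.70 − 203.47) / 120 = 0.23 / 120 = 0.001917
K = 3.11 ft/d × 0.3048 = 0.9479 m/d
Specific discharge q = 0.9479 × 0.001917 = 0.001817 m/d
v_s = q/n_e = 0.001817/0.21 = 0.008652 m/d
t = L / v = 197 / 0.008652 = 22770 d
   = 22770 / 365 = 62.4 yr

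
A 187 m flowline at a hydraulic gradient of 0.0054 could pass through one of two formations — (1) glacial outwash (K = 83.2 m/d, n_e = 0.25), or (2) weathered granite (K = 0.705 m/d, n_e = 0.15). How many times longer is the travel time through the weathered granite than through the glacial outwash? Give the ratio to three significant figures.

Unit 1 (glacial outwash): v = 83.2×0.0054/0.25 = 1.797 m/d, t = 187/1.797 = 104.1 d
Unit 2 (weathered granite): v = 0.705×0.0054/0.15 = 0.02538 m/d, t = 187/0.02538 = 7368 d
t(weathered granite) / t(glacial outwash) = 7368/104.1 = 70.8

70.8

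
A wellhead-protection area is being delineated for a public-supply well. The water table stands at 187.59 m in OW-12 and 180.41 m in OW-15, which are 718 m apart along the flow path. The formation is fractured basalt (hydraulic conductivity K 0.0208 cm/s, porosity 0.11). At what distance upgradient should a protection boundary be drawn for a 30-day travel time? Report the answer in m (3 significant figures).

Hydraulic gradient i = (187.59 − 180.41) / 718 = 7.18 / 718 = 0.01000
K = 0.0208 cm/s × 864 = 17.97 m/d
Specific discharge q = 17.97 × 0.01000 = 0.1797 m/d
Average linear velocity = 0.1797 / 0.11 = 1.634 m/d
L = v × T = 1.634 × 30 = 49.01 m

49.0 m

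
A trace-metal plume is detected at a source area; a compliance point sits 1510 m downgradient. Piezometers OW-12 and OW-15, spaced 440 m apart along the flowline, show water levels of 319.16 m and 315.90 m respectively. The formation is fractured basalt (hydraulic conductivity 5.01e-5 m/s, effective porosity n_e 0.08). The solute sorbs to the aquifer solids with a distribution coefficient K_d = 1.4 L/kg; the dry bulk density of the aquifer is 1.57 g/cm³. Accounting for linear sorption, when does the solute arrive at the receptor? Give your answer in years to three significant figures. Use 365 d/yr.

Hydraulic gradient i = (319.16 − 315.90) / 440 = 3.26 / 440 = 0.007409
K = 5.01e-5 m/s × 86400 s/d = 4.329 m/d
Darcy flux q = K·i = 4.329 × 0.007409 = 0.03207 m/d
v = Ki/n = 4.329·0.007409/0.08 = 0.4009 m/d
Retardation R = 1 + ρ_b·K_d/n = 1 + 1.57×1.4/0.08 = 28.47
Contaminant velocity v_c = v/R = 0.4009/28.47 = 0.01408 m/d
t = L/v_c = 1510/0.01408 = 107300 d
   = 107300/365 = 294 yr

294 years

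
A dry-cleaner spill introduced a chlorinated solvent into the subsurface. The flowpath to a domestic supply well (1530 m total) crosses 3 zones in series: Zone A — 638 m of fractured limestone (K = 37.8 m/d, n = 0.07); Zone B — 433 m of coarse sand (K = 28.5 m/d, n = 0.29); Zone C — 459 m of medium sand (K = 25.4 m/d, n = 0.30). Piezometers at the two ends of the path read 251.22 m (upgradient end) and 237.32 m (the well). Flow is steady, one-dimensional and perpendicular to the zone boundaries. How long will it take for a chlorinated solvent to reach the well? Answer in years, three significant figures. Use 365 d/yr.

3.04 years

Total head drop ΔH = 251.22 − 237.32 = 13.90 m
Continuity: the same q passes through each zone, so ΔH = q·Σ(L_j/K_j) — the zones act as resistances in series.
Σ(L/K) = 638/37.8 + 433/28.5 + 459/25.4 = 16.88 + 15.19 + 18.07 = 50.14 d
q = ΔH / Σ(L/K) = 13.90 / 50.14 = 0.2772 m/d (same in every zone)
Zone A: v = q/n = 0.2772/0.07 = 3.960 m/d → t_A = 638/3.960 = 161.1 d
Zone B: v = q/n = 0.2772/0.29 = 0.9559 m/d → t_B = 433/0.9559 = 453.0 d
Zone C: v = q/n = 0.2772/0.30 = 0.9240 m/d → t_C = 459/0.9240 = 496.7 d
Total t = 161.1 + 453.0 + 496.7 = 1111 d
   = 1111 / 365 = 3.04 yr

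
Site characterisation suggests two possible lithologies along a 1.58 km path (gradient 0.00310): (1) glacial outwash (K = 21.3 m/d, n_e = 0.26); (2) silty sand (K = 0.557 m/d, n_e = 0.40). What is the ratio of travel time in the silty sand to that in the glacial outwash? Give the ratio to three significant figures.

58.8

Unit 1 (glacial outwash): v = 21.3×0.0031/0.26 = 0.2540 m/d, t = 1580/0.2540 = 6221 d
Unit 2 (silty sand): v = 0.557×0.0031/0.40 = 0.004317 m/d, t = 1580/0.004317 = 366000 d
t(silty sand) / t(glacial outwash) = 366000/6221 = 58.8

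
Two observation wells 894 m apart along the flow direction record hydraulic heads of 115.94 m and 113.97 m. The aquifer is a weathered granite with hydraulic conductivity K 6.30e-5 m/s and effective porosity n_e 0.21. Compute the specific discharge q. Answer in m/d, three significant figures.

0.0120 m/d

Hydraulic gradient i = (115.94 − 113.97) / 894 = 1.97 / 894 = 0.002204
K = 6.30e-5 m/s × 86400 s/d = 5.443 m/d
q = Ki = 5.443 × 0.002204 = 0.01199 m/d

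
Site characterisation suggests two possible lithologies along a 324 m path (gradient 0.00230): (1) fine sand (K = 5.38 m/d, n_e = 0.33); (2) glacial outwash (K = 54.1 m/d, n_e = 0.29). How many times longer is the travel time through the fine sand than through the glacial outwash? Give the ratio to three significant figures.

11.4

Unit 1 (fine sand): v = 5.38×0.0023/0.33 = 0.03750 m/d, t = 324/0.03750 = 8641 d
Unit 2 (glacial outwash): v = 54.1×0.0023/0.29 = 0.4291 m/d, t = 324/0.4291 = 755.1 d
t(fine sand) / t(glacial outwash) = 8641/755.1 = 11.4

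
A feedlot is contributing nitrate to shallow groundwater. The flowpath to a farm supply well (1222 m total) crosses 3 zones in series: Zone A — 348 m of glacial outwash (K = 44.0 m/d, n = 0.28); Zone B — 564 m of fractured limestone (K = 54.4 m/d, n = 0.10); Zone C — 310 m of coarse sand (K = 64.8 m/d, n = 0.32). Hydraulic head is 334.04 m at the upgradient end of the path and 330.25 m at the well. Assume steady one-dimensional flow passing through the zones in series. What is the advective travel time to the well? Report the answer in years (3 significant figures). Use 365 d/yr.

Total head drop ΔH = 334.04 − 330.25 = 3.79 m
Continuity: the same q passes through each zone, so ΔH = q·Σ(L_j/K_j) — the zones act as resistances in series.
Σ(L/K) = 348/44.0 + 564/54.4 + 310/64.8 = 7.909 + 10.37 + 4.784 = 23.06 d
q = ΔH / Σ(L/K) = 3.79 / 23.06 = 0.1643 m/d (same in every zone)
Zone A: v = q/n = 0.1643/0.28 = 0.5870 m/d → t_A = 348/0.5870 = 592.9 d
Zone B: v = q/n = 0.1643/0.10 = 1.643 m/d → t_B = 564/1.643 = 343.2 d
Zone C: v = q/n = 0.1643/0.32 = 0.5136 m/d → t_C = 310/0.5136 = 603.6 d
Total t = 592.9 + 343.2 + 603.6 = 1540 d
   = 1540 / 365 = 4.22 yr

4.22 years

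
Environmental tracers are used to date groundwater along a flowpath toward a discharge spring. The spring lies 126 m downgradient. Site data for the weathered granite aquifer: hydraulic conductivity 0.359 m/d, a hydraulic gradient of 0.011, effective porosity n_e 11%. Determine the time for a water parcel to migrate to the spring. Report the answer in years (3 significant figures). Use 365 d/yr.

9.62 years

Specific discharge q = 0.359 × 0.011 = 0.003949 m/d
Average linear velocity = 0.003949 / 0.11 = 0.03590 m/d
t = L / v = 126 / 0.03590 = 3510 d
   = 3510 / 365 = 9.62 yr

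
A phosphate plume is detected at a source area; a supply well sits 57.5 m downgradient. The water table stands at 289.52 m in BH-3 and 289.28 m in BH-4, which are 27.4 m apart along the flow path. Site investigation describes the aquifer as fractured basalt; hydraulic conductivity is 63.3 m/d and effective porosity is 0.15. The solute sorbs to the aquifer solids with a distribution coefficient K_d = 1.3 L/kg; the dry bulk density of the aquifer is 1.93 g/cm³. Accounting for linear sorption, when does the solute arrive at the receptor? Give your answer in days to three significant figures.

276 days

Hydraulic gradient i = (289.52 − 289.28) / 27.4 = 0.24 / 27.4 = 0.008759
Specific discharge q = 63.3 × 0.008759 = 0.5545 m/d
Average linear velocity = 0.5545 / 0.15 = 3.696 m/d
Retardation R = 1 + ρ_b·K_d/n = 1 + 1.93×1.3/0.15 = 17.73
Contaminant velocity v_c = v/R = 3.696/17.73 = 0.2085 m/d
t = L/v_c = 57.5/0.2085 = 275.8 d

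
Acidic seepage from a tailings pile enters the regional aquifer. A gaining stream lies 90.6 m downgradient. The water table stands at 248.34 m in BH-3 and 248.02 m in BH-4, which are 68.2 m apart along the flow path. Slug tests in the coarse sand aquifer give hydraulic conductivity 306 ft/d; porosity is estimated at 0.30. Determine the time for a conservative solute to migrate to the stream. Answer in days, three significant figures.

62.1 days

Hydraulic gradient i = (248.34 − 248.02) / 68.2 = 0.32 / 68.2 = 0.004692
K = 306 ft/d × 0.3048 = 93.27 m/d
Specific discharge q = 93.27 × 0.004692 = 0.4376 m/d
Average linear velocity = 0.4376 / 0.30 = 1.459 m/d
t = L / v = 90.6 / 1.459 = 62.11 d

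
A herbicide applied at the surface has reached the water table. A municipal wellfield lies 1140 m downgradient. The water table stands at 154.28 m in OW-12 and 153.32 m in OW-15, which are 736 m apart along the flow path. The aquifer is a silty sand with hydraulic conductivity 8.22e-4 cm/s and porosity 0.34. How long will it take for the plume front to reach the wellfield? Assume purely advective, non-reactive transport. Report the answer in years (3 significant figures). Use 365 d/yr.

1150 years

Hydraulic gradient i = (154.28 − 153.32) / 736 = 0.96 / 736 = 0.001304
K = 8.22e-4 cm/s × 864 = 0.7102 m/d
Darcy flux q = K·i = 0.7102 × 0.001304 = 9.264e-4 m/d
Seepage velocity v = q / n = 9.264e-4 / 0.34 = 0.002725 m/d
t = L / v = 1140 / 0.002725 = 418400 d
   = 418400 / 365 = 1150 yr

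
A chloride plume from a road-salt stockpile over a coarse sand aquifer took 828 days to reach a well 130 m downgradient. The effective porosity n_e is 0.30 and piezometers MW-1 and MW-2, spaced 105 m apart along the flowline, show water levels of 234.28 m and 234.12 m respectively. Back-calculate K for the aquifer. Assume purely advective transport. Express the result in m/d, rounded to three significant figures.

Hydraulic gradient i = (234.28 − 234.12) / 105 = 0.16 / 105 = 0.001524
v = L / t = 130 / 828 = 0.1570 m/d
K = v · n / i = 0.1570 × 0.30 / 0.001524 = 30.9 m/d

30.9 m/d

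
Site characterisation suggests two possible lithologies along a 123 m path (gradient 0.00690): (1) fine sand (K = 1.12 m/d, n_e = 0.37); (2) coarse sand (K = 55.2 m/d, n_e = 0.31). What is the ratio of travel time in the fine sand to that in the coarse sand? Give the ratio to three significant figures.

58.8

Unit 1 (fine sand): v = 1.12×0.0069/0.37 = 0.02089 m/d, t = 123/0.02089 = 5889 d
Unit 2 (coarse sand): v = 55.2×0.0069/0.31 = 1.229 m/d, t = 123/1.229 = 100.1 d
t(fine sand) / t(coarse sand) = 5889/100.1 = 58.8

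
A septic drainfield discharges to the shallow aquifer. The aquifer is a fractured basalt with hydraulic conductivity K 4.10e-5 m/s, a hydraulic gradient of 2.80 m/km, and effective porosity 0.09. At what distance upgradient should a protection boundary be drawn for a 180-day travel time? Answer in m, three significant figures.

19.8 m

K = 4.10e-5 m/s × 86400 s/d = 3.542 m/d
q = Ki = 3.542 × 0.0028 = 0.009919 m/d
Seepage velocity v = q / n = 0.009919 / 0.09 = 0.1102 m/d
L = v × T = 0.1102 × 180 = 19.84 m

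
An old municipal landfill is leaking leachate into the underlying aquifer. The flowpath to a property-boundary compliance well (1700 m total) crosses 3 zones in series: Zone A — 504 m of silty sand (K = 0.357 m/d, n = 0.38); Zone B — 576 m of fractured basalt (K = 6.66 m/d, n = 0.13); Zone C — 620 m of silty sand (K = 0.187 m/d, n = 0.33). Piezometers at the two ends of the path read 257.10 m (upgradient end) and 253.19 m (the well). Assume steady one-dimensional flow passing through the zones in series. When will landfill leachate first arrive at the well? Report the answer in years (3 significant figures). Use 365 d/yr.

Total head drop ΔH = 257.10 − 253.19 = 3.91 m
Steady 1-D flow in series ⇒ the Darcy flux q is identical in every zone and the zone head losses add (resistances L/K in series).
Σ(L/K) = 504/0.357 + 576/6.66 + 620/0.187 = 1412 + 86.49 + 3316 = 4814 d
q = ΔH / Σ(L/K) = 3.91 / 4814 = 8.123e-4 m/d (same in every zone)
Zone A: v = q/n = 8.123e-4/0.38 = 0.002138 m/d → t_A = 504/0.002138 = 235800 d
Zone B: v = q/n = 8.123e-4/0.13 = 0.006248 m/d → t_B = 576/0.006248 = 92190 d
Zone C: v = q/n = 8.123e-4/0.33 = 0.002461 m/d → t_C = 620/0.002461 = 251900 d
Total t = 235800 + 92190 + 251900 = 579900 d
   = 579900 / 365 = 1590 yr

1590 years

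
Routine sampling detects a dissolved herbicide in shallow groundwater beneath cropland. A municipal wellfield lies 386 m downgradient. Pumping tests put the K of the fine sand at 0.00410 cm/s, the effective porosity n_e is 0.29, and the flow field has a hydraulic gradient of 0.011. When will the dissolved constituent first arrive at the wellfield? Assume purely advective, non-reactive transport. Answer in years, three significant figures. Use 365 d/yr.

7.87 years

K = 0.00410 cm/s × 864 = 3.542 m/d
Specific discharge q = 3.542 × 0.011 = 0.03897 m/d
v = Ki/n = 3.542·0.011/0.29 = 0.1344 m/d
t = L / v = 386 / 0.1344 = 2873 d
   = 2873 / 365 = 7.87 yr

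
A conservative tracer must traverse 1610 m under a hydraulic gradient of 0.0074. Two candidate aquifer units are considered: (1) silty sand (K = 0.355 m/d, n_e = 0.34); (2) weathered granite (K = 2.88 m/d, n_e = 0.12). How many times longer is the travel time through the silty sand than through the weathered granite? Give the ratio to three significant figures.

23.0

Unit 1 (silty sand): v = 0.355×0.0074/0.34 = 0.007726 m/d, t = 1610/0.007726 = 208400 d
Unit 2 (weathered granite): v = 2.88×0.0074/0.12 = 0.1776 m/d, t = 1610/0.1776 = 9065 d
t(silty sand) / t(weathered granite) = 208400/9065 = 23.0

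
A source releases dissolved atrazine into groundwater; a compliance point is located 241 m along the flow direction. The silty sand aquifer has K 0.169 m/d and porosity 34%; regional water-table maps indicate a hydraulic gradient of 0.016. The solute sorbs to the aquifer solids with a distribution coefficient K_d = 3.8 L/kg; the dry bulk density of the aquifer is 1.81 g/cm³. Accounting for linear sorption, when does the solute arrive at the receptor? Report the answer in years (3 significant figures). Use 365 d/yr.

Darcy flux q = K·i = 0.169 × 0.016 = 0.002704 m/d
v_s = q/n_e = 0.002704/0.34 = 0.007953 m/d
Retardation R = 1 + ρ_b·K_d/n = 1 + 1.81×3.8/0.34 = 21.23
Contaminant velocity v_c = v/R = 0.007953/21.23 = 3.746e-4 m/d
t = L/v_c = 241/3.746e-4 = 643300 d
   = 643300/365 = 1760 yr

1760 years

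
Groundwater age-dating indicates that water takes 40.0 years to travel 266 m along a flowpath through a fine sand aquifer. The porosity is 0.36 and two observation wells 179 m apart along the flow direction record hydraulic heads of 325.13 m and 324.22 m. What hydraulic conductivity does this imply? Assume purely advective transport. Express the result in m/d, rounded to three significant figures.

1.29 m/d

Hydraulic gradient i = (325.13 − 324.22) / 179 = 0.91 / 179 = 0.005084
t = 40.0 years = 14600 d
v = L / t = 266 / 14600 = 0.01822 m/d
K = v · n / i = 0.01822 × 0.36 / 0.005084 = 1.29 m/d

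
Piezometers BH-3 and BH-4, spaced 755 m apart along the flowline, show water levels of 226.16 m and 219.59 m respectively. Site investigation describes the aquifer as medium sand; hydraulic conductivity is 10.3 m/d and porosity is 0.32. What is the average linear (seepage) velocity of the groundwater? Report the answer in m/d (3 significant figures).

Hydraulic gradient i = (226.16 − 219.59) / 755 = 6.57 / 755 = 0.008702
Specific discharge q = 10.3 × 0.008702 = 0.08963 m/d
Average linear velocity = 0.08963 / 0.32 = 0.2801 m/d

0.280 m/d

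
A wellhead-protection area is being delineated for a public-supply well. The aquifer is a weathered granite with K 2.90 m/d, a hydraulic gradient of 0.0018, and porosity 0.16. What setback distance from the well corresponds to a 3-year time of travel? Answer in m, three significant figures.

q = Ki = 2.90 × 0.0018 = 0.005220 m/d
v = Ki/n = 2.90·0.0018/0.16 = 0.03263 m/d
T = 3 yr × 365 = 1095 d
L = v × T = 0.03263 × 1095 = 35.72 m

35.7 m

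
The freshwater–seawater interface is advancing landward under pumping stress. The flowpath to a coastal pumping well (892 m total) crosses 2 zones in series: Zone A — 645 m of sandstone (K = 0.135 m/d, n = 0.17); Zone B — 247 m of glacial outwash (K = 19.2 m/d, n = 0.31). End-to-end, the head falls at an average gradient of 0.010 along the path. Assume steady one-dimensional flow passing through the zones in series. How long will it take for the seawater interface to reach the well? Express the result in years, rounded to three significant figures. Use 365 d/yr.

274 years

Steady 1-D flow in series ⇒ the Darcy flux q is identical in every zone and the zone head losses add (resistances L/K in series).
Σ(L/K) = 645/0.135 + 247/19.2 = 4778 + 12.86 = 4791 d
K_eq = L_total / Σ(L/K) = 892 / 4791 = 0.1862 m/d
q = K_eq · i = 0.1862 × 0.010 = 0.001862 m/d (same in every zone)
Zone A: v = q/n = 0.001862/0.17 = 0.01095 m/d → t_A = 645/0.01095 = 58890 d
Zone B: v = q/n = 0.001862/0.31 = 0.006006 m/d → t_B = 247/0.006006 = 41120 d
Total t = 58890 + 41120 = 100000 d
   = 100000 / 365 = 274 yr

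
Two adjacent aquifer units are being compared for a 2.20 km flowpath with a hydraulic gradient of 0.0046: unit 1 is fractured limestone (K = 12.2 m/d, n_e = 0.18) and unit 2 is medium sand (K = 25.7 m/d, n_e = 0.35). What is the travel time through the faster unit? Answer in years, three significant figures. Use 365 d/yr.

Unit 1 (fractured limestone): v = 12.2×0.0046/0.18 = 0.3118 m/d, t = 2200/0.3118 = 7056 d
Unit 2 (medium sand): v = 25.7×0.0046/0.35 = 0.3378 m/d, t = 2200/0.3378 = 6513 d
Faster: 6513 d / 365 = 17.8 yr

17.8 years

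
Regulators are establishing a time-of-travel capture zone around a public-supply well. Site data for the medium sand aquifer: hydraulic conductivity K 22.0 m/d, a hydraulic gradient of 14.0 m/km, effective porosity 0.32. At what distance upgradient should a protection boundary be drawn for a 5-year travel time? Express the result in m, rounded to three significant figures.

1760 m

Darcy flux q = K·i = 22.0 × 0.014 = 0.3080 m/d
Average linear velocity = 0.3080 / 0.32 = 0.9625 m/d
T = 5 yr × 365 = 1825 d
L = v × T = 0.9625 × 1825 = 1757 m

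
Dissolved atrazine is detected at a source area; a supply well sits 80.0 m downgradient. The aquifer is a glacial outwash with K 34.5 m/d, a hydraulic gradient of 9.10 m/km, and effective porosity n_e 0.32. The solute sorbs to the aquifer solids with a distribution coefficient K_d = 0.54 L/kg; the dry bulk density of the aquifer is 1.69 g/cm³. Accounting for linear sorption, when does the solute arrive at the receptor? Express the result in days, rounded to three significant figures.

q = Ki = 34.5 × 0.0091 = 0.3140 m/d
v_s = q/n_e = 0.3140/0.32 = 0.9811 m/d
Retardation R = 1 + ρ_b·K_d/n = 1 + 1.69×0.54/0.32 = 3.852
Contaminant velocity v_c = v/R = 0.9811/3.852 = 0.2547 m/d
t = L/v_c = 80.0/0.2547 = 314.1 d

314 days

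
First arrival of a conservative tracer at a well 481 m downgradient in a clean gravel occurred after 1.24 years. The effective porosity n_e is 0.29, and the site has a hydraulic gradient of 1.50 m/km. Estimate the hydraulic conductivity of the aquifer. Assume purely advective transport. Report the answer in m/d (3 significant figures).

205 m/d

t = 1.24 years = 452.6 d
v = L / t = 481 / 452.6 = 1.063 m/d
K = v · n / i = 1.063 × 0.29 / 0.0015 = 205 m/d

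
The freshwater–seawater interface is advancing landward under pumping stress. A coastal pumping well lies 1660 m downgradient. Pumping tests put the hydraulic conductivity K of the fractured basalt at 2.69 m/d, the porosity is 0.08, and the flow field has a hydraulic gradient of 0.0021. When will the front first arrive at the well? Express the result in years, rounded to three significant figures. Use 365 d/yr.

64.4 years

Darcy flux q = K·i = 2.69 × 0.0021 = 0.005649 m/d
Average linear velocity = 0.005649 / 0.08 = 0.07061 m/d
t = L / v = 1660 / 0.07061 = 23510 d
   = 23510 / 365 = 64.4 yr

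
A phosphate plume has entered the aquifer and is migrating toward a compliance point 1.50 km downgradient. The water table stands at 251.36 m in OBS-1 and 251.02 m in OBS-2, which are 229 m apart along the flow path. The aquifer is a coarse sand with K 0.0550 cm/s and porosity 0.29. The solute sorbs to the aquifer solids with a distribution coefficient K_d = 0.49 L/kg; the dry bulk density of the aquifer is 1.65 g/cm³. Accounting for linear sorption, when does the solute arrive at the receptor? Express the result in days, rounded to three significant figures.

23400 days

Hydraulic gradient i = (251.36 − 251.02) / 229 = 0.34 / 229 = 0.001485
K = 0.0550 cm/s × 864 = 47.52 m/d
Darcy flux q = K·i = 47.52 × 0.001485 = 0.07055 m/d
Average linear velocity = 0.07055 / 0.29 = 0.2433 m/d
Retardation R = 1 + ρ_b·K_d/n = 1 + 1.65×0.49/0.29 = 3.788
Contaminant velocity v_c = v/R = 0.2433/3.788 = 0.06423 m/d
L = 1.50 km = 1500 m
t = L/v_c = 1500/0.06423 = 23350 d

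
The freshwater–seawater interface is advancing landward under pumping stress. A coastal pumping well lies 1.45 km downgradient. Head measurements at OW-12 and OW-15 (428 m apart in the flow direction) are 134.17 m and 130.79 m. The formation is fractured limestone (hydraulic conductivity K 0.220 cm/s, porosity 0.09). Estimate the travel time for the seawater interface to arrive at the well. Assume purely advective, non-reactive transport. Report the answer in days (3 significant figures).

Hydraulic gradient i = (134.17 − 130.79) / 428 = 3.38 / 428 = 0.007897
K = 0.220 cm/s × 864 = 190.1 m/d
q = Ki = 190.1 × 0.007897 = 1.501 m/d
v_s = q/n_e = 1.501/0.09 = 16.68 m/d
L = 1.45 km = 1450 m
t = L / v = 1450 / 16.68 = 86.94 d

86.9 days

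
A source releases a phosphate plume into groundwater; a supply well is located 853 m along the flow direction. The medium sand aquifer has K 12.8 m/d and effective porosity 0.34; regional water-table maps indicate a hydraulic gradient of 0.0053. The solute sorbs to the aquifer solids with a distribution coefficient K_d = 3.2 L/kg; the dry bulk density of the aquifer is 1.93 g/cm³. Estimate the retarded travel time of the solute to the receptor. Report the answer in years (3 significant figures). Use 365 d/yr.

q = Ki = 12.8 × 0.0053 = 0.06784 m/d
Seepage velocity v = q / n = 0.06784 / 0.34 = 0.1995 m/d
Retardation R = 1 + ρ_b·K_d/n = 1 + 1.93×3.2/0.34 = 19.16
Contaminant velocity v_c = v/R = 0.1995/19.16 = 0.01041 m/d
t = L/v_c = 853/0.01041 = 81930 d
   = 81930/365 = 224 yr

224 years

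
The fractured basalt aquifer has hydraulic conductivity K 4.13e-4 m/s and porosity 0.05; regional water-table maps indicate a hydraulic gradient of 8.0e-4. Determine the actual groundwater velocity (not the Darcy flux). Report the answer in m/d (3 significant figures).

0.571 m/d

K = 4.13e-4 m/s × 86400 s/d = 35.68 m/d
Darcy flux q = K·i = 35.68 × 8.0e-4 = 0.02855 m/d
v = Ki/n = 35.68·8.0e-4/0.05 = 0.5709 m/d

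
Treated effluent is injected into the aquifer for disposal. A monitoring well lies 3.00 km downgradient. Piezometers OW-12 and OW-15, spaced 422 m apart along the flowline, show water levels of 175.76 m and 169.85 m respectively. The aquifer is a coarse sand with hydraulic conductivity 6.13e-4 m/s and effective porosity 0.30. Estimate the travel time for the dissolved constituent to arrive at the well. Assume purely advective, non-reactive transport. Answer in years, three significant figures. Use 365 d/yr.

Hydraulic gradient i = (175.76 − 169.85) / 422 = 5.91 / 422 = 0.01400
K = 6.13e-4 m/s × 86400 s/d = 52.96 m/d
Specific discharge q = 52.96 × 0.01400 = 0.7417 m/d
v = Ki/n = 52.96·0.01400/0.30 = 2.472 m/d
L = 3.00 km = 3000 m
t = L / v = 3000 / 2.472 = 1213 d
   = 1213 / 365 = 3.32 yr

3.32 years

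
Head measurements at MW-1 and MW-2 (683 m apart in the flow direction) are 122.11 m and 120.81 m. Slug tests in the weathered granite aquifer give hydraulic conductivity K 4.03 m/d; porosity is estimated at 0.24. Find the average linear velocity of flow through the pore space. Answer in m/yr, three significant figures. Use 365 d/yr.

Hydraulic gradient i = (122.11 − 120.81) / 683 = 1.30 / 683 = 0.001903
Specific discharge q = 4.03 × 0.001903 = 0.007671 m/d
Average linear velocity = 0.007671 / 0.24 = 0.03196 m/d
   = 0.03196 × 365 = 11.7 m/yr

11.7 m/yr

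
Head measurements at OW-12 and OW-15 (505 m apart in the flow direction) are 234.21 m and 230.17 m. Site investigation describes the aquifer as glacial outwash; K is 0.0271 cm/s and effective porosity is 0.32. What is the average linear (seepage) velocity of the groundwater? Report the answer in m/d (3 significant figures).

Hydraulic gradient i = (234.21 − 230.17) / 505 = 4.04 / 505 = 0.008000
K = 0.0271 cm/s × 864 = 23.41 m/d
Darcy flux q = K·i = 23.41 × 0.008000 = 0.1873 m/d
v = Ki/n = 23.41·0.008000/0.32 = 0.5854 m/d

0.585 m/d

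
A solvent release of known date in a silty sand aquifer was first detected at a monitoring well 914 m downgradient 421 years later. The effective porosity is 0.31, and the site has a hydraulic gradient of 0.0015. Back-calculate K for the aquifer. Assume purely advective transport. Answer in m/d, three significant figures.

t = 421 years = 153700 d
v = L / t = 914 / 153700 = 0.005948 m/d
K = v · n / i = 0.005948 × 0.31 / 0.0015 = 1.23 m/d

1.23 m/d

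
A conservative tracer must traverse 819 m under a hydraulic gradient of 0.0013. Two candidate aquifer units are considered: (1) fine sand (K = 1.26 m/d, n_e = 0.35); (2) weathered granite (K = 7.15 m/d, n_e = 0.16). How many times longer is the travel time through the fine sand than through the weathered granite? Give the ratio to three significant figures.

12.4

Unit 1 (fine sand): v = 1.26×0.0013/0.35 = 0.004680 m/d, t = 819/0.004680 = 175000 d
Unit 2 (weathered granite): v = 7.15×0.0013/0.16 = 0.05809 m/d, t = 819/0.05809 = 14100 d
t(fine sand) / t(weathered granite) = 175000/14100 = 12.4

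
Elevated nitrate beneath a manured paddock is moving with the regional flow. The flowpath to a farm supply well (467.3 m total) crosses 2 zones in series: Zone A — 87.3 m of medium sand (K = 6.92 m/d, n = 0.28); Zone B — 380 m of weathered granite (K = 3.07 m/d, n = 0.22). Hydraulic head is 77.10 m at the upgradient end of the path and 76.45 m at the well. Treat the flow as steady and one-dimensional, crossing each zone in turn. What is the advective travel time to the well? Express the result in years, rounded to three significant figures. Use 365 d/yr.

Total head drop ΔH = 77.10 − 76.45 = 0.65 m
Continuity: the same q passes through each zone, so ΔH = q·Σ(L_j/K_j) — the zones act as resistances in series.
Σ(L/K) = 87.3/6.92 + 380/3.07 = 12.62 + 123.8 = 136.4 d
q = ΔH / Σ(L/K) = 0.65 / 136.4 = 0.004766 m/d (same in every zone)
Zone A: v = q/n = 0.004766/0.28 = 0.01702 m/d → t_A = 87.3/0.01702 = 5129 d
Zone B: v = q/n = 0.004766/0.22 = 0.02166 m/d → t_B = 380/0.02166 = 17540 d
Total t = 5129 + 17540 = 22670 d
   = 22670 / 365 = 62.1 yr

62.1 years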